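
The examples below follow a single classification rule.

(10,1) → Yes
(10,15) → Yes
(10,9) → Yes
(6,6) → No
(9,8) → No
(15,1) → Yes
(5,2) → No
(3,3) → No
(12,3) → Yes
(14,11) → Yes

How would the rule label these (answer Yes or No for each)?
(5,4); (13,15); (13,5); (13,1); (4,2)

Every 'Yes' example satisfies: first ≥ 10. None of the 'No' examples do.
No: (5,4), since first 5.
Yes: (13,15), since first 13.
Yes: (13,5), since first 13.
Yes: (13,1), since first 13.
No: (4,2), since first 4.

No, Yes, Yes, Yes, No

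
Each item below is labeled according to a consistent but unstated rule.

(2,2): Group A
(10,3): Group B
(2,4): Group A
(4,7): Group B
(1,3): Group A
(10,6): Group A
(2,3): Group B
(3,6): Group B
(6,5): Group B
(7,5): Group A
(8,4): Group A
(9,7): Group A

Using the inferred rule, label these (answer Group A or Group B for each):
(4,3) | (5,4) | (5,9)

The distinguishing property — sum is even — holds for all the 'Group A' cases and none of the 'Group B' cases.
(4,3): 4+3 = 7, lacks this property → Group B. (5,4): 5+4 = 9, lacks this property → Group B. (5,9): 5+9 = 14, meets the rule → Group A.

Group B, Group B, Group A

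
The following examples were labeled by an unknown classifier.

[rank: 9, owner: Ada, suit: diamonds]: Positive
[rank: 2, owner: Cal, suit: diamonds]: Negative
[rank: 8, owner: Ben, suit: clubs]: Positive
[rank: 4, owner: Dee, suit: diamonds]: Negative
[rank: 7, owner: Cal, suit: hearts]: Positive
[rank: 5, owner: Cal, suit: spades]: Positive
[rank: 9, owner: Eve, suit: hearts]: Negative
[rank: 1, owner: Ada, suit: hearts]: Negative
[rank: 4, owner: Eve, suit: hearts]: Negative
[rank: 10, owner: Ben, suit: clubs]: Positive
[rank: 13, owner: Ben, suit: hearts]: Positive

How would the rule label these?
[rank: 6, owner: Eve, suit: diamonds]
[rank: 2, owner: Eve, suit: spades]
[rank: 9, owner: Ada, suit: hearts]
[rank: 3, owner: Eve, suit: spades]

Negative, Negative, Positive, Negative

The classifier is using: owner is not Eve AND rank ≥ 5.
[rank: 6, owner: Eve, suit: diamonds] → owner is Eve, rank = 6 → Negative.
[rank: 2, owner: Eve, suit: spades] → owner is Eve, rank = 2 → Negative.
[rank: 9, owner: Ada, suit: hearts] → owner is Ada, rank = 9 → Positive.
[rank: 3, owner: Eve, suit: spades] → owner is Eve, rank = 3 → Negative.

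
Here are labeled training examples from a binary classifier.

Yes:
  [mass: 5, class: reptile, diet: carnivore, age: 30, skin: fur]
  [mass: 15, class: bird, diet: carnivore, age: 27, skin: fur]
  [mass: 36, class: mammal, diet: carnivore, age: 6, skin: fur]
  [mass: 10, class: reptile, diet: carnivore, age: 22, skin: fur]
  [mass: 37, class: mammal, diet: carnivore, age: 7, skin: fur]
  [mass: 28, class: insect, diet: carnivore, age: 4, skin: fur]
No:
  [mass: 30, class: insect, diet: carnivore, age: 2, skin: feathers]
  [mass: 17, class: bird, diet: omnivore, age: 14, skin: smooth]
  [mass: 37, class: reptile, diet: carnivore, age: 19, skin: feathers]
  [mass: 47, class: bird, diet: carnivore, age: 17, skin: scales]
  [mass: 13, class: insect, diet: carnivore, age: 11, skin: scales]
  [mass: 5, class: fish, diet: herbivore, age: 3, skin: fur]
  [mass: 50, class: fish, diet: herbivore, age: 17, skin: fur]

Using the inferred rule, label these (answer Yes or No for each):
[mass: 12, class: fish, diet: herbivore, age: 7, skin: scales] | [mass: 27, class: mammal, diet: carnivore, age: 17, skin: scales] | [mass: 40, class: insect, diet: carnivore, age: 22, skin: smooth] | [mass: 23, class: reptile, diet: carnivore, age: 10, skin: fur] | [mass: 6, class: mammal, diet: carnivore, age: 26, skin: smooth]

One predicate separates the groups cleanly: skin is fur AND diet is carnivore.
[mass: 12, class: fish, diet: herbivore, age: 7, skin: scales] → skin is scales, diet is herbivore → No.
[mass: 27, class: mammal, diet: carnivore, age: 17, skin: scales] → skin is scales, diet is carnivore → No.
[mass: 40, class: insect, diet: carnivore, age: 22, skin: smooth] → skin is smooth, diet is carnivore → No.
[mass: 23, class: reptile, diet: carnivore, age: 10, skin: fur] → skin is fur, diet is carnivore → Yes.
[mass: 6, class: mammal, diet: carnivore, age: 26, skin: smooth] → skin is smooth, diet is carnivore → No.

No, No, No, Yes, No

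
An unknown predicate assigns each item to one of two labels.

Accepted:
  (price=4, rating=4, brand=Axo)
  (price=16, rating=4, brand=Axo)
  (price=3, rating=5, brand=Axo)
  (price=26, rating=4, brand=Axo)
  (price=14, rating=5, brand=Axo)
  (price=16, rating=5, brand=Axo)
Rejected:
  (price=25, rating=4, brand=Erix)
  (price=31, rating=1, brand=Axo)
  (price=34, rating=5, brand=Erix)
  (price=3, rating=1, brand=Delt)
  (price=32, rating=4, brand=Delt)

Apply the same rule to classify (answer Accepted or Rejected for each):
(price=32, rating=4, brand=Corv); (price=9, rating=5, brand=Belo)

'Accepted' ⟺ brand is Axo AND price ≤ 26.

Rejected, Rejected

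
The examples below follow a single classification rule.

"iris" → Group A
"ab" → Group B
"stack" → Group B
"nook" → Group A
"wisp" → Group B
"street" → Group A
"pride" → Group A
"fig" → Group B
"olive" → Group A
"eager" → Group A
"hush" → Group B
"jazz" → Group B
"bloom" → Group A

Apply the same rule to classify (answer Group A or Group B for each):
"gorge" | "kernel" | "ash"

Group A, Group A, Group B

The rule appears to be: has ≥ 2 vowels.
Group A: "gorge", since 2 vowels. Group A: "kernel", since 2 vowels. Group B: "ash", since 1 vowel.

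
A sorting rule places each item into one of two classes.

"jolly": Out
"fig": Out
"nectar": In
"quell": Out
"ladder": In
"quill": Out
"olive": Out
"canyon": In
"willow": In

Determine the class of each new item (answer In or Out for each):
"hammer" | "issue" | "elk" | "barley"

In, Out, Out, In

A rule that fits every label: even length — true of each 'In' example, false of each 'Out' one.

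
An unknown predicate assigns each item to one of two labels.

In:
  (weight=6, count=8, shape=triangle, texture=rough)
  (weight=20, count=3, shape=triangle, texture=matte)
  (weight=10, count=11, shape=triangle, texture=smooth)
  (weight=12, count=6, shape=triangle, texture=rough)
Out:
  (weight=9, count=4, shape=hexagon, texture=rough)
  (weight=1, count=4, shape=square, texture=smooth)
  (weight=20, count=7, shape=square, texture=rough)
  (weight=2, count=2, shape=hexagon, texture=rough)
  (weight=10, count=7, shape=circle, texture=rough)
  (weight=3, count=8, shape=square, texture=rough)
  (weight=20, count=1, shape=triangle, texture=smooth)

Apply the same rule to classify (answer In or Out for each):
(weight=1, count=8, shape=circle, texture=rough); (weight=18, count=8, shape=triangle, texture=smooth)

Out, In

Rule: shape is triangle AND count ≥ 2. This holds for each 'In' example and fails for each 'Out' one.
(weight=1, count=8, shape=circle, texture=rough) → shape is circle, count = 8 → Out.
(weight=18, count=8, shape=triangle, texture=smooth) → shape is triangle, count = 8 → In.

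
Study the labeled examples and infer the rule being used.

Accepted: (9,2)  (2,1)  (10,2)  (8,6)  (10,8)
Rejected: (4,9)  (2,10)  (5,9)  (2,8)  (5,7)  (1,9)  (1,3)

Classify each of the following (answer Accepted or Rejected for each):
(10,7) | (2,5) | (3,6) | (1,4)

Accepted, Rejected, Rejected, Rejected

Every 'Accepted' example satisfies: first > second. None of the 'Rejected' examples do.
(10,7): 10 > 7, meets the rule → Accepted. (2,5): 2 < 5, doesn't qualify → Rejected. (3,6): 3 < 6, doesn't qualify → Rejected. (1,4): 1 < 4, doesn't qualify → Rejected.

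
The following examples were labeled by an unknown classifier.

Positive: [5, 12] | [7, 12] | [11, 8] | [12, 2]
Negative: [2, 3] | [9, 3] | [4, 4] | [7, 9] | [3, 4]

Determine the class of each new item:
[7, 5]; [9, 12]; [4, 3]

Negative, Positive, Negative

Rule: max ≥ 11. This holds for each 'Positive' example and fails for each 'Negative' one.
[7, 5]: max 7, doesn't match → Negative. [9, 12]: max 12, fits → Positive. [4, 3]: max 4, doesn't match → Negative.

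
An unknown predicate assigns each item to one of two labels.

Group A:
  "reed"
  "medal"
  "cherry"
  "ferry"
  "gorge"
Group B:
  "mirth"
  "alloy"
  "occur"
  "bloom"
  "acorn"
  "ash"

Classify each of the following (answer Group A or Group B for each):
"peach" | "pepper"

The common property of the 'Group A' items is: contains 'e'. No 'Group B' item has it.
"peach" → has 'e' → Group A.
"pepper" → has 'e' → Group A.

Group A, Group A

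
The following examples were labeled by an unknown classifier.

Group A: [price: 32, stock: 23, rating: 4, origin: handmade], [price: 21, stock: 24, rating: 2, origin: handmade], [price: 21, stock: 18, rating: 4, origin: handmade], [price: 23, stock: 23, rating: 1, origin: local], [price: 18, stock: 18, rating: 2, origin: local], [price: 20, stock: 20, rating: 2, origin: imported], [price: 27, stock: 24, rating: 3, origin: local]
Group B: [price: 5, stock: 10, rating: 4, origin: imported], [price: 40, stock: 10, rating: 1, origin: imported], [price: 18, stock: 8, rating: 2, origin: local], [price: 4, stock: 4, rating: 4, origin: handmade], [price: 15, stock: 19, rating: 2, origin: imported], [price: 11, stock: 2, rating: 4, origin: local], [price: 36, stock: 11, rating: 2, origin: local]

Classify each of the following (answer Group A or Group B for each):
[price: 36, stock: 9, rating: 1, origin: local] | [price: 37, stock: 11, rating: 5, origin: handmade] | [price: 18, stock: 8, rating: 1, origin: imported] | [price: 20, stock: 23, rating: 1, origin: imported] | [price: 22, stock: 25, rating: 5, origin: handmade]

Group B, Group B, Group B, Group A, Group A

The distinguishing property — stock ≥ 18 AND price ≥ 18 — holds for all the 'Group A' cases and none of the 'Group B' cases.
[price: 36, stock: 9, rating: 1, origin: local]: Group B (stock = 9, price = 36).
[price: 37, stock: 11, rating: 5, origin: handmade]: Group B (stock = 11, price = 37).
[price: 18, stock: 8, rating: 1, origin: imported]: Group B (stock = 8, price = 18).
[price: 20, stock: 23, rating: 1, origin: imported]: Group A (stock = 23, price = 20).
[price: 22, stock: 25, rating: 5, origin: handmade]: Group A (stock = 25, price = 22).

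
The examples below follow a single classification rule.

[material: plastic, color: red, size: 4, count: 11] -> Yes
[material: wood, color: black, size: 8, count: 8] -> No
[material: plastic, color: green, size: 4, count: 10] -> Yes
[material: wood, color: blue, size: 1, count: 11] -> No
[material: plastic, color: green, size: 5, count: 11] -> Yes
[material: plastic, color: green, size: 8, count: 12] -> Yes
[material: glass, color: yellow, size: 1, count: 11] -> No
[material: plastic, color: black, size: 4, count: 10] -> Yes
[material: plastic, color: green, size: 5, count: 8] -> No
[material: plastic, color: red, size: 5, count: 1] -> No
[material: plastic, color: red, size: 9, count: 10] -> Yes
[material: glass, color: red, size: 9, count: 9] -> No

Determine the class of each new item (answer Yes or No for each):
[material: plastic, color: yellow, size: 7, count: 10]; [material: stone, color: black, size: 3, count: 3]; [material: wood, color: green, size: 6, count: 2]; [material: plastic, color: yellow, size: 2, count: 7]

Yes, No, No, No

The common property of the 'Yes' items is: material is plastic AND count ≥ 9. No 'No' item has it.
Yes: [material: plastic, color: yellow, size: 7, count: 10], since material is plastic, count = 10. No: [material: stone, color: black, size: 3, count: 3], since material is stone, count = 3. No: [material: wood, color: green, size: 6, count: 2], since material is wood, count = 2. No: [material: plastic, color: yellow, size: 2, count: 7], since material is plastic, count = 7.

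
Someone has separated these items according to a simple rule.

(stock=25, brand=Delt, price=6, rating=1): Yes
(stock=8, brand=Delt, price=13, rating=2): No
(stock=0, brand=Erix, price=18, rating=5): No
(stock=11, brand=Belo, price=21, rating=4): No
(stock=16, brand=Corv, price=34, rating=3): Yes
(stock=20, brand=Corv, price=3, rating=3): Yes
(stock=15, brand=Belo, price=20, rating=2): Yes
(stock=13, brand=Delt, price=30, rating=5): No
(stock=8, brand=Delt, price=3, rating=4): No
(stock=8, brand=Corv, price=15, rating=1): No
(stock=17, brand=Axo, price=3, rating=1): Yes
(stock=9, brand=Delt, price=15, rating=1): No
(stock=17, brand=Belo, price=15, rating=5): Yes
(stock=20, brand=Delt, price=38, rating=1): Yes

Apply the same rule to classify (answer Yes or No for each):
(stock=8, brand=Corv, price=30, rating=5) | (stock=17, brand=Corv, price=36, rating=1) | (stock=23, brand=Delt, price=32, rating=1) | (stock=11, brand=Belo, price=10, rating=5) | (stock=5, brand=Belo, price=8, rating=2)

Every 'Yes' example satisfies: stock ≥ 15. None of the 'No' examples do.
(stock=8, brand=Corv, price=30, rating=5) → stock = 8 → No.
(stock=17, brand=Corv, price=36, rating=1) → stock = 17 → Yes.
(stock=23, brand=Delt, price=32, rating=1) → stock = 23 → Yes.
(stock=11, brand=Belo, price=10, rating=5) → stock = 11 → No.
(stock=5, brand=Belo, price=8, rating=2) → stock = 5 → No.

No, Yes, Yes, No, No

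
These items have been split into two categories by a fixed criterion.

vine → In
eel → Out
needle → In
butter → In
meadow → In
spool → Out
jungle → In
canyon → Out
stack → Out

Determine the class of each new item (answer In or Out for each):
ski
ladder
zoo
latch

Out, In, Out, Out

The simplest hypothesis consistent with all the labels is: even length AND contains 'e'.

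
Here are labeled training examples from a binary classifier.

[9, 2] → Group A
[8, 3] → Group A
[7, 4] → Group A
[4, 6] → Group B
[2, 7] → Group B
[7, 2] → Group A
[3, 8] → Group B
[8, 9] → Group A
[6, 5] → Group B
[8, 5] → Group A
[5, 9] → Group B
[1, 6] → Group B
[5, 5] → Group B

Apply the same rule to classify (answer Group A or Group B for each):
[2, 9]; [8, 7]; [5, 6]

Group B, Group A, Group B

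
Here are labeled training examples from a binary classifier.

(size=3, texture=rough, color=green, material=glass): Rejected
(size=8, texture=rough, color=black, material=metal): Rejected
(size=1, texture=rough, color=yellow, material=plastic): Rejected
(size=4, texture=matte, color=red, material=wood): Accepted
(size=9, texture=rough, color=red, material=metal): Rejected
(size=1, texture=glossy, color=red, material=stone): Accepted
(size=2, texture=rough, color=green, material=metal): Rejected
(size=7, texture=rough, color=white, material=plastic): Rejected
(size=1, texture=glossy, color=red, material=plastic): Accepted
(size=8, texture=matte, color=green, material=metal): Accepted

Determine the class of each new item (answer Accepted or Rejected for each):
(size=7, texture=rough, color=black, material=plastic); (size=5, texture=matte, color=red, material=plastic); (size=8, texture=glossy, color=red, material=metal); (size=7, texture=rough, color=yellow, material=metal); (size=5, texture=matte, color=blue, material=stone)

The classifier is using: texture is not rough.

Rejected, Accepted, Accepted, Rejected, Accepted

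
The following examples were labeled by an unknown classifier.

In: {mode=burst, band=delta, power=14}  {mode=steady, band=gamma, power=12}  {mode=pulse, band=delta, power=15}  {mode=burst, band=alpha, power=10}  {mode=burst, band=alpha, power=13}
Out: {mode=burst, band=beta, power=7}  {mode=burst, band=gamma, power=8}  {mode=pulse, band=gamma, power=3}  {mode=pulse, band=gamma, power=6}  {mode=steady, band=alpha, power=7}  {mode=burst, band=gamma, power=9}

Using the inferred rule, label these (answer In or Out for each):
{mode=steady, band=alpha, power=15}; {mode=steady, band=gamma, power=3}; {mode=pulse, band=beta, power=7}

In, Out, Out

Every 'In' example satisfies: power ≥ 10. None of the 'Out' examples do.
{mode=steady, band=alpha, power=15}: In (power = 15). {mode=steady, band=gamma, power=3}: Out (power = 3). {mode=pulse, band=beta, power=7}: Out (power = 7).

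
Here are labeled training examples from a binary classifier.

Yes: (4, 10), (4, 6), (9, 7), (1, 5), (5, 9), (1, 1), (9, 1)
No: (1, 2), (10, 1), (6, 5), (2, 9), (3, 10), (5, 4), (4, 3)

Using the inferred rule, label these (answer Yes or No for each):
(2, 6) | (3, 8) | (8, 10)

Yes, No, Yes

'Yes' ⟺ sum is even.
(2, 6) — 2+6 = 8, hence Yes. (3, 8) — 3+8 = 11, hence No. (8, 10) — 8+10 = 18, hence Yes.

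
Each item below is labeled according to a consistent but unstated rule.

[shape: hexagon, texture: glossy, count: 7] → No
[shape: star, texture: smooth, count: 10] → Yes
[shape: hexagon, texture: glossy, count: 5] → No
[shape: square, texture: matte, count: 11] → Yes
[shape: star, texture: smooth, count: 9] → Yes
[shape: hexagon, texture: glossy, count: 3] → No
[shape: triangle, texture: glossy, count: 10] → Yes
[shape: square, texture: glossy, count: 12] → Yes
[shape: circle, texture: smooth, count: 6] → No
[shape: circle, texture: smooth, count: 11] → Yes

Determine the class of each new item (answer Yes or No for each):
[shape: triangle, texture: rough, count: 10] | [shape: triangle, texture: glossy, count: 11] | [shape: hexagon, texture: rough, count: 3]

'Yes' ⟺ count ≥ 9.
[shape: triangle, texture: rough, count: 10]: Yes (count = 10). [shape: triangle, texture: glossy, count: 11]: Yes (count = 11). [shape: hexagon, texture: rough, count: 3]: No (count = 3).

Yes, Yes, No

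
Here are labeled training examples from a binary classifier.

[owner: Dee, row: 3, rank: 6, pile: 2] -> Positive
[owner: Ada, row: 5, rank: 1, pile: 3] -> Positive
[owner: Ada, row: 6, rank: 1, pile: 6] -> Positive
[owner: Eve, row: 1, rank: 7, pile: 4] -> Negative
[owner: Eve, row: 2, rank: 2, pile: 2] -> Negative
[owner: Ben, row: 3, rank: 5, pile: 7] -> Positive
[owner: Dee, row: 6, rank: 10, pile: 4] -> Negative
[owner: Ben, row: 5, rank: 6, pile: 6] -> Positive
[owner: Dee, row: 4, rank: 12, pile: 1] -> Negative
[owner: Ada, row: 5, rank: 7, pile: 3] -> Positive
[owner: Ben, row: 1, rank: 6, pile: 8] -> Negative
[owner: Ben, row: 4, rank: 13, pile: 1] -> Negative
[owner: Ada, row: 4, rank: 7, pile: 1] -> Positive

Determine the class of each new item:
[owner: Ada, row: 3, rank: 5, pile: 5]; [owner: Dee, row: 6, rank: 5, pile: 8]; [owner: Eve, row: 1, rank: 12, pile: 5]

The simplest hypothesis consistent with all the labels is: row ≥ 3 AND rank ≤ 7.
[owner: Ada, row: 3, rank: 5, pile: 5]: row = 3, rank = 5 — matches, so Positive. [owner: Dee, row: 6, rank: 5, pile: 8]: row = 6, rank = 5 — matches, so Positive. [owner: Eve, row: 1, rank: 12, pile: 5]: row = 1, rank = 12 — does not pass, so Negative.

Positive, Positive, Negative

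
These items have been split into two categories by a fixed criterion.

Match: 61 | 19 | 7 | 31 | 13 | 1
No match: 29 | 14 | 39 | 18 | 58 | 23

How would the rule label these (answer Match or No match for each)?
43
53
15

Match, No match, No match

The classifier is using: ≡ 1 (mod 6).
43: Match (43 mod 6 = 1).
53: No match (53 mod 6 = 5).
15: No match (15 mod 6 = 3).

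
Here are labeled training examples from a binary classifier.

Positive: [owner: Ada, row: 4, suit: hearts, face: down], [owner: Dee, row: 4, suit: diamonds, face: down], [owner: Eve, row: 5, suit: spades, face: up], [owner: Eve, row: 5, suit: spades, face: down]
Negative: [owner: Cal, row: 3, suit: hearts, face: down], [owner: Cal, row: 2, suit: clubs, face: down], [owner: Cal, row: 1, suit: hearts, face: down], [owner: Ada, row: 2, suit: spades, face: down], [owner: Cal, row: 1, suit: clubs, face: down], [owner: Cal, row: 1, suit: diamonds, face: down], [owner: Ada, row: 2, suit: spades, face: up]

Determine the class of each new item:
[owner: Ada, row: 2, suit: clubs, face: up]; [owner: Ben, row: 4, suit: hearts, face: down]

Negative, Positive

All 'Positive' examples share one property — row ≥ 4 — and every 'Negative' example lacks it.
[owner: Ada, row: 2, suit: clubs, face: up]: row = 2, doesn't qualify → Negative.
[owner: Ben, row: 4, suit: hearts, face: down]: row = 4, passes → Positive.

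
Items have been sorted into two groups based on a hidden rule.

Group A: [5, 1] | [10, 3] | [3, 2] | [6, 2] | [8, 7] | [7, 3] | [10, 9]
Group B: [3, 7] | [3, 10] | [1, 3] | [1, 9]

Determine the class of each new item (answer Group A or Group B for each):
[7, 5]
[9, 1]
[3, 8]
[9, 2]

Group A, Group A, Group B, Group A

The rule appears to be: first > second.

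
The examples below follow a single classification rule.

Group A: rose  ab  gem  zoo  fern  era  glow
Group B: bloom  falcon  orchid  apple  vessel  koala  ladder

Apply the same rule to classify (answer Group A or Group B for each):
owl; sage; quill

Group A, Group A, Group B

Rule: length ≤ 4. This holds for each 'Group A' example and fails for each 'Group B' one.
owl → length 3 → Group A. sage → length 4 → Group A. quill → length 5 → Group B.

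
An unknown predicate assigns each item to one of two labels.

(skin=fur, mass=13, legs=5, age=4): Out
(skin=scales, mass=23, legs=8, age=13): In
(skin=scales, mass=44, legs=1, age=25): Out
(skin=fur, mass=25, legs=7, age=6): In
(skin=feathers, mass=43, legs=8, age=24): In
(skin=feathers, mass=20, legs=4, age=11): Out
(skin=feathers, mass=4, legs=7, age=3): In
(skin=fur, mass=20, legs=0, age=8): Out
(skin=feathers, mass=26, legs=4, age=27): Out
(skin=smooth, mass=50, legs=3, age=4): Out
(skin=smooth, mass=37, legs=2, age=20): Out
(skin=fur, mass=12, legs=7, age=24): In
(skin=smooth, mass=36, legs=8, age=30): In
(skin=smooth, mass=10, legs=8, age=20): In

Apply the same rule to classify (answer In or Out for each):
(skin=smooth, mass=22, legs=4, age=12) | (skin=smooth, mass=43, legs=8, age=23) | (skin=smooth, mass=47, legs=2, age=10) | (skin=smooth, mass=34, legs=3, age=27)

A rule that fits every label: legs ≥ 7 — true of each 'In' example, false of each 'Out' one.
Out: (skin=smooth, mass=22, legs=4, age=12), since legs = 4. In: (skin=smooth, mass=43, legs=8, age=23), since legs = 8. Out: (skin=smooth, mass=47, legs=2, age=10), since legs = 2. Out: (skin=smooth, mass=34, legs=3, age=27), since legs = 3.

Out, In, Out, Out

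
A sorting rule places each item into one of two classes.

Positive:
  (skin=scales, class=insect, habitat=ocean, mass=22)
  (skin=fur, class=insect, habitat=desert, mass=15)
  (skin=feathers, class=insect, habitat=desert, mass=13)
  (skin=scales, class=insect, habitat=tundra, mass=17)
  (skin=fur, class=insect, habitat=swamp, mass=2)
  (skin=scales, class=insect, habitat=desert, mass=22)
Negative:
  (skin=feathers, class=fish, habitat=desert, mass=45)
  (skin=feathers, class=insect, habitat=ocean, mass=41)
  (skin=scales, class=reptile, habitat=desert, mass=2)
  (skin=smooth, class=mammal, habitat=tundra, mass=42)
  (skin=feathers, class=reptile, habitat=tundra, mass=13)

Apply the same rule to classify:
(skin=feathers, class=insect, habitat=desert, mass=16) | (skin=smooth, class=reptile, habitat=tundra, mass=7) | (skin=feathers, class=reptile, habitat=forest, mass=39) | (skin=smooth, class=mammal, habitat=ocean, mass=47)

Positive, Negative, Negative, Negative

Every 'Positive' example satisfies: class is insect AND mass ≤ 22. None of the 'Negative' examples do.
(skin=feathers, class=insect, habitat=desert, mass=16): class is insect, mass = 16 — fits, so Positive.
(skin=smooth, class=reptile, habitat=tundra, mass=7): class is reptile, mass = 7 — does not satisfy this, so Negative.
(skin=feathers, class=reptile, habitat=forest, mass=39): class is reptile, mass = 39 — does not satisfy this, so Negative.
(skin=smooth, class=mammal, habitat=ocean, mass=47): class is mammal, mass = 47 — does not satisfy this, so Negative.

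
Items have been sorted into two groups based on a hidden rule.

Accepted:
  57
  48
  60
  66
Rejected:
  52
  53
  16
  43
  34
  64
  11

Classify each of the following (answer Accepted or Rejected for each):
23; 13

The pattern is that an item is 'Accepted' exactly when: multiple of 3.
23 — 23 = 3·7 + 2, hence Rejected.
13 — 13 = 3·4 + 1, hence Rejected.

Rejected, Rejected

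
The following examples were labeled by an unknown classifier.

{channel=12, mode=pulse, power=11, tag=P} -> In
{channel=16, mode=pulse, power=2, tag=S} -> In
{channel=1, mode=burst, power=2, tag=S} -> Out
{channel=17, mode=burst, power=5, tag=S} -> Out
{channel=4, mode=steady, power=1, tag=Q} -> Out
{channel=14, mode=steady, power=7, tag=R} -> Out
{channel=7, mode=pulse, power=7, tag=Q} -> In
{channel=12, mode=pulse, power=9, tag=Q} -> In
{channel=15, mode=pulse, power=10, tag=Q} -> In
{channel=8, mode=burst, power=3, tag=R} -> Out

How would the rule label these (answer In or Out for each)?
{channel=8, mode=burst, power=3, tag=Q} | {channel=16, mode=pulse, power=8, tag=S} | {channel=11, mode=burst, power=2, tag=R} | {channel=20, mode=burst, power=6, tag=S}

Out, In, Out, Out

Checking candidate rules against both groups, what survives is: mode is pulse.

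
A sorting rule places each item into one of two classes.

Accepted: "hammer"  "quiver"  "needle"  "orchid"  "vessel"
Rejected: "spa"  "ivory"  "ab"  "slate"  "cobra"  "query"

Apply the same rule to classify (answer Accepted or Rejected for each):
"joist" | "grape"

Rejected, Rejected

The distinguishing property — length 6 — holds for all the 'Accepted' cases and none of the 'Rejected' cases.
Rejected: "joist", since length 5. Rejected: "grape", since length 5.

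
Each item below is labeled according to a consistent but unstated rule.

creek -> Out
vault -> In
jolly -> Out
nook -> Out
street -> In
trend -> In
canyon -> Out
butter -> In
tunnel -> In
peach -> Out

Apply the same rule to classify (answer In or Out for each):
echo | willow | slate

All 'In' examples share one property — contains 't' — and every 'Out' example lacks it.
echo: no 't', does not pass → Out.
willow: no 't', does not pass → Out.
slate: has 't', checks out → In.

Out, Out, In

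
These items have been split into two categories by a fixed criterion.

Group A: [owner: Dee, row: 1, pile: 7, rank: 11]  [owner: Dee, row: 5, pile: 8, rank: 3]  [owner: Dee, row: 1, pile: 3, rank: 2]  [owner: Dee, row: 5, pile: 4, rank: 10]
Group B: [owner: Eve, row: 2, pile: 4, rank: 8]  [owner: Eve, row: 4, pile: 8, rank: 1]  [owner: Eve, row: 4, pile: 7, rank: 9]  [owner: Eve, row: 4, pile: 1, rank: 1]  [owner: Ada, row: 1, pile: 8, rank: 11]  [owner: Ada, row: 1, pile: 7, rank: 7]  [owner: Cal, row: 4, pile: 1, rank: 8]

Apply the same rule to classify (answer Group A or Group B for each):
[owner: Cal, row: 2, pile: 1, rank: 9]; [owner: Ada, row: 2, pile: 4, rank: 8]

Group B, Group B

Looking at the examples, the only property every 'Group A' case has and every 'Group B' case lacks is: owner is Dee.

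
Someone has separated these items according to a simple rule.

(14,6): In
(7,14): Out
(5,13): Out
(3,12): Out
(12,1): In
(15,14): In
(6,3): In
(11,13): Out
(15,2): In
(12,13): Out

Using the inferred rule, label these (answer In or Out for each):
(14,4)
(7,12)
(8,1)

The classifier is using: first > second.
(14,4): 14 > 4 — passes, so In.
(7,12): 7 < 12 — fails the rule, so Out.
(8,1): 8 > 1 — passes, so In.

In, Out, In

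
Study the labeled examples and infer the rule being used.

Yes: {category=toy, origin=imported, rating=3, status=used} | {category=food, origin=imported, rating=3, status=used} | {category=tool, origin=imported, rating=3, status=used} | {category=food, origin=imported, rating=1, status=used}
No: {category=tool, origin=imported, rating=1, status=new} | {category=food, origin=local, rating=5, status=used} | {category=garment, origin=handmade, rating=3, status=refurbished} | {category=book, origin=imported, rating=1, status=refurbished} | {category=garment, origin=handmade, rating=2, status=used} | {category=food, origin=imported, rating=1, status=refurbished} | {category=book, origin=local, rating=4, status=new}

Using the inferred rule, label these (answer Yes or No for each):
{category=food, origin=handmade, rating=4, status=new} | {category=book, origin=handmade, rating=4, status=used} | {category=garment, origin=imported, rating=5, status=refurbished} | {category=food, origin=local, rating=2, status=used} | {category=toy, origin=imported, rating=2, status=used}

No, No, No, No, Yes

The simplest hypothesis consistent with all the labels is: status is used AND origin is imported.
{category=food, origin=handmade, rating=4, status=new} → status is new, origin is handmade → No.
{category=book, origin=handmade, rating=4, status=used} → status is used, origin is handmade → No.
{category=garment, origin=imported, rating=5, status=refurbished} → status is refurbished, origin is imported → No.
{category=food, origin=local, rating=2, status=used} → status is used, origin is local → No.
{category=toy, origin=imported, rating=2, status=used} → status is used, origin is imported → Yes.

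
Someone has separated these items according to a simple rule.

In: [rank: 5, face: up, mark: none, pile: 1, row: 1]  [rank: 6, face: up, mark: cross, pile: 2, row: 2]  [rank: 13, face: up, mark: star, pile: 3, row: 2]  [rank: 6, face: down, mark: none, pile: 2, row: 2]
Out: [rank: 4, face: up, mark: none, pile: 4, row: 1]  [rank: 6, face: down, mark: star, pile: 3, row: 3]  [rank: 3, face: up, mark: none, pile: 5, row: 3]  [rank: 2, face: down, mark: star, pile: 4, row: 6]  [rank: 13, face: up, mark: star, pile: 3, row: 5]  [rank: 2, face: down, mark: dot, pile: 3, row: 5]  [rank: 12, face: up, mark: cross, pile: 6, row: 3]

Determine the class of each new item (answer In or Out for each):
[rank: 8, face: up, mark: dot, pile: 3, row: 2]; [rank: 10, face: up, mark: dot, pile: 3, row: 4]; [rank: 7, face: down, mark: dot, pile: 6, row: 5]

In, Out, Out

The pattern is that an item is 'In' exactly when: pile ≤ 3 AND row ≤ 2.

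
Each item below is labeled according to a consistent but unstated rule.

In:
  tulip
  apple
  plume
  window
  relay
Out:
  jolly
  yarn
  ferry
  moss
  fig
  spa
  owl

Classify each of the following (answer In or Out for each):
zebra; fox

In, Out

The pattern is that an item is 'In' exactly when: has ≥ 2 vowels.
zebra: 2 vowels, meets the rule → In. fox: 1 vowel, does not pass → Out.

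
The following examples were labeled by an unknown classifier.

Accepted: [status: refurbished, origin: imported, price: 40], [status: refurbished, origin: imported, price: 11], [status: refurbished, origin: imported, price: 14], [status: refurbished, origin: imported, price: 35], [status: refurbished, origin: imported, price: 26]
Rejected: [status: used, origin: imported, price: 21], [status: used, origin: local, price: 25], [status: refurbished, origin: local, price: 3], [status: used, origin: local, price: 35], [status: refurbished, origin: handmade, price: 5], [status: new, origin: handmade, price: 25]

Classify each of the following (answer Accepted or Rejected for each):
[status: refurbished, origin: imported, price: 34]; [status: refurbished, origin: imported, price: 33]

A rule that fits every label: status is refurbished AND origin is imported — true of each 'Accepted' example, false of each 'Rejected' one.
[status: refurbished, origin: imported, price: 34]: status is refurbished, origin is imported — matches, so Accepted.
[status: refurbished, origin: imported, price: 33]: status is refurbished, origin is imported — matches, so Accepted.

Accepted, Accepted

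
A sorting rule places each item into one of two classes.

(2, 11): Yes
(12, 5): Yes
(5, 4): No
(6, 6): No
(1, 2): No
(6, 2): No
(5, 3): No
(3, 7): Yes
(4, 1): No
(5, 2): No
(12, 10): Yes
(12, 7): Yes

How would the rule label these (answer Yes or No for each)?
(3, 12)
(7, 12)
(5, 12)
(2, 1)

Yes, Yes, Yes, No

The rule appears to be: max ≥ 7.
(3, 12): max 12, has this property → Yes.
(7, 12): max 12, has this property → Yes.
(5, 12): max 12, has this property → Yes.
(2, 1): max 2, fails the rule → No.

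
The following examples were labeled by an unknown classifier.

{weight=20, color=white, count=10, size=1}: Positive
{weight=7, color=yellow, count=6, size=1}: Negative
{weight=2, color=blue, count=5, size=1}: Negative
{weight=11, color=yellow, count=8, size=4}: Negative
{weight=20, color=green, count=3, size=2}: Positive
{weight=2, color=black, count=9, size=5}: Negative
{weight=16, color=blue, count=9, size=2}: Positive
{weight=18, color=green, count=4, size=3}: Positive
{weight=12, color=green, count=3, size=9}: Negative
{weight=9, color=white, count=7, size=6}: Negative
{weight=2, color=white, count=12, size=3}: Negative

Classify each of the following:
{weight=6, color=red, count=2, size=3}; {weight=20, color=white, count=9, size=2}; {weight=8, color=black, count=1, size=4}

The rule appears to be: weight ≥ 16.
{weight=6, color=red, count=2, size=3} — weight = 6, hence Negative.
{weight=20, color=white, count=9, size=2} — weight = 20, hence Positive.
{weight=8, color=black, count=1, size=4} — weight = 8, hence Negative.

Negative, Positive, Negative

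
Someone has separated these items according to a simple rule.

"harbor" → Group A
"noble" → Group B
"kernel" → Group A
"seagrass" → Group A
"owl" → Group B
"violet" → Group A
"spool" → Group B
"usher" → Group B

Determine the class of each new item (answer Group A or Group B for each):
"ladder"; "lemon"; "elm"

One predicate separates the groups cleanly: even length.
"ladder": length 6, checks out → Group A. "lemon": length 5, fails this test → Group B. "elm": length 3, fails this test → Group B.

Group A, Group B, Group B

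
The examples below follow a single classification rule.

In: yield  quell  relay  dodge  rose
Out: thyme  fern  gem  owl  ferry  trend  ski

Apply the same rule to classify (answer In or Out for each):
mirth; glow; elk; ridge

All 'In' examples share one property — has ≥ 2 vowels — and every 'Out' example lacks it.
mirth — 1 vowel, hence Out. glow — 1 vowel, hence Out. elk — 1 vowel, hence Out. ridge — 2 vowels, hence In.

Out, Out, Out, In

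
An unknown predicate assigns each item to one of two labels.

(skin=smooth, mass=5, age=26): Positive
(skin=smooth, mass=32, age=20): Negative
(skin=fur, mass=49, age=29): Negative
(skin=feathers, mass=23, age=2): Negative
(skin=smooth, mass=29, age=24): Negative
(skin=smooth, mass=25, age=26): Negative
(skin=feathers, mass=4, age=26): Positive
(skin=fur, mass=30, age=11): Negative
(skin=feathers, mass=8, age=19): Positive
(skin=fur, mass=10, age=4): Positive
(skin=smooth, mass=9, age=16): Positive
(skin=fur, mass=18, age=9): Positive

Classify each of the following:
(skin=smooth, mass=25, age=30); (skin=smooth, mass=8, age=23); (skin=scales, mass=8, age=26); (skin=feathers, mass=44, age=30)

Negative, Positive, Positive, Negative

Rule: mass ≤ 18. This holds for each 'Positive' example and fails for each 'Negative' one.
(skin=smooth, mass=25, age=30) → mass = 25 → Negative. (skin=smooth, mass=8, age=23) → mass = 8 → Positive. (skin=scales, mass=8, age=26) → mass = 8 → Positive. (skin=feathers, mass=44, age=30) → mass = 44 → Negative.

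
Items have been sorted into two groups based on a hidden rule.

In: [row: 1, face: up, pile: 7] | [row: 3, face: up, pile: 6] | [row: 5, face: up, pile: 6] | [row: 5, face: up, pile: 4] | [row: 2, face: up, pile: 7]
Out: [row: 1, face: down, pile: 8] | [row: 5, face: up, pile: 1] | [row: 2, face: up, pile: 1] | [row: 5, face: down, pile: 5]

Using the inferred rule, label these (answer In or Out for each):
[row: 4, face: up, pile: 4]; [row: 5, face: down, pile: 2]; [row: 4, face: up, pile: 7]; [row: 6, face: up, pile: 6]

'In' ⟺ face is up AND pile ≥ 4.

In, Out, In, In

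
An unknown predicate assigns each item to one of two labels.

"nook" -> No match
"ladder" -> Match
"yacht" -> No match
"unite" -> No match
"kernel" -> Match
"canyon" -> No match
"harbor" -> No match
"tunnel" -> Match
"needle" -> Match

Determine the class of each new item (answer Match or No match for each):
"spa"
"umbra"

No match, No match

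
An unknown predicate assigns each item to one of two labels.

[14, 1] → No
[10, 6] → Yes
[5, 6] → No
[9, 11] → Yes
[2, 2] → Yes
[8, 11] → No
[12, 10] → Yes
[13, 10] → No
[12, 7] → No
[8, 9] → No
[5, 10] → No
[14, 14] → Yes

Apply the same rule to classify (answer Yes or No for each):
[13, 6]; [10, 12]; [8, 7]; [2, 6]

Looking at the examples, the only property every 'Yes' case has and every 'No' case lacks is: sum is even.
No: [13, 6], since 13+6 = 19. Yes: [10, 12], since 10+12 = 22. No: [8, 7], since 8+7 = 15. Yes: [2, 6], since 2+6 = 8.

No, Yes, No, Yes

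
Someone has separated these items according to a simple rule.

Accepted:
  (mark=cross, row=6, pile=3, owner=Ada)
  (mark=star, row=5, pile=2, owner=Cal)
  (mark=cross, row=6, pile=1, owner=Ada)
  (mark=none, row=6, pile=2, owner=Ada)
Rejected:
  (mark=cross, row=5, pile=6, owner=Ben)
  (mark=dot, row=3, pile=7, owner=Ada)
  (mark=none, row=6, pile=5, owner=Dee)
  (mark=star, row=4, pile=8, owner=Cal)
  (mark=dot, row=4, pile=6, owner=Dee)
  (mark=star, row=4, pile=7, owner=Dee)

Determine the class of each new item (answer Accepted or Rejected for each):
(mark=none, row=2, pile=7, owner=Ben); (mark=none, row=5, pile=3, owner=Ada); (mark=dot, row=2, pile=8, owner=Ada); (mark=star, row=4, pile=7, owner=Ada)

Rejected, Accepted, Rejected, Rejected

Rule: pile ≤ 3. This holds for each 'Accepted' example and fails for each 'Rejected' one.
(mark=none, row=2, pile=7, owner=Ben) — pile = 7, hence Rejected.
(mark=none, row=5, pile=3, owner=Ada) — pile = 3, hence Accepted.
(mark=dot, row=2, pile=8, owner=Ada) — pile = 8, hence Rejected.
(mark=star, row=4, pile=7, owner=Ada) — pile = 7, hence Rejected.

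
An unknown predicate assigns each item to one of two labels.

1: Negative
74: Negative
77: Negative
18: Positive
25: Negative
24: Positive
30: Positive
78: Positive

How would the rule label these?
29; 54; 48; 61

Negative, Positive, Positive, Negative

A rule that fits every label: multiple of 3 — true of each 'Positive' example, false of each 'Negative' one.
Negative: 29, since 29 = 3·9 + 2.
Positive: 54, since 54 = 3·18.
Positive: 48, since 48 = 3·16.
Negative: 61, since 61 = 3·20 + 1.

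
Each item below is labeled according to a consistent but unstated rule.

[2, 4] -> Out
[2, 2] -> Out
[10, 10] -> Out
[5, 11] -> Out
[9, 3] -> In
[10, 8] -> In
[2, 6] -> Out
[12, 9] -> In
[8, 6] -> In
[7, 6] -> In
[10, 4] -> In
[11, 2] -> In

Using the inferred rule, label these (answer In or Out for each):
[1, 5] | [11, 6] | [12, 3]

Out, In, In

All 'In' examples share one property — first > second — and every 'Out' example lacks it.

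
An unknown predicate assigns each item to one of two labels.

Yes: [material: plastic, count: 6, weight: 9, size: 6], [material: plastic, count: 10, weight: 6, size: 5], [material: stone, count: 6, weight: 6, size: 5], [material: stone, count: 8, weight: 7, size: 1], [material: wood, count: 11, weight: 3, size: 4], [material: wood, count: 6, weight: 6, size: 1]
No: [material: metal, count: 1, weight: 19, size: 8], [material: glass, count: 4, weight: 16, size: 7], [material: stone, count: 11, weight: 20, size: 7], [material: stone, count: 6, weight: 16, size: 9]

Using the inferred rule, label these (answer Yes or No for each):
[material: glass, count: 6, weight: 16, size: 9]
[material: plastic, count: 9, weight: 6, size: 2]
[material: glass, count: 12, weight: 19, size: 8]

No, Yes, No

The distinguishing property — size ≤ 6 — holds for all the 'Yes' cases and none of the 'No' cases.
[material: glass, count: 6, weight: 16, size: 9]: size = 9, doesn't qualify → No.
[material: plastic, count: 9, weight: 6, size: 2]: size = 2, matches → Yes.
[material: glass, count: 12, weight: 19, size: 8]: size = 8, doesn't qualify → No.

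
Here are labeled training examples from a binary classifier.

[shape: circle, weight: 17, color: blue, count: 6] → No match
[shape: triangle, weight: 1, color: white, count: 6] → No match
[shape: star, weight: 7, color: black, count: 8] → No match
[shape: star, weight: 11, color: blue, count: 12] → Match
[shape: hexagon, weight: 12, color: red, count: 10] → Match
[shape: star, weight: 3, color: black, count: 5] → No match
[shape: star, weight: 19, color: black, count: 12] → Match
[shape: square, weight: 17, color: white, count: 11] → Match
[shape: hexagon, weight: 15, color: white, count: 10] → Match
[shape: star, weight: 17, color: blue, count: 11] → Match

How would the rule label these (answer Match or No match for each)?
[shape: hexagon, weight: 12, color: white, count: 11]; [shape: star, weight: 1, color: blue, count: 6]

The simplest hypothesis consistent with all the labels is: count ≥ 10.

Match, No match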